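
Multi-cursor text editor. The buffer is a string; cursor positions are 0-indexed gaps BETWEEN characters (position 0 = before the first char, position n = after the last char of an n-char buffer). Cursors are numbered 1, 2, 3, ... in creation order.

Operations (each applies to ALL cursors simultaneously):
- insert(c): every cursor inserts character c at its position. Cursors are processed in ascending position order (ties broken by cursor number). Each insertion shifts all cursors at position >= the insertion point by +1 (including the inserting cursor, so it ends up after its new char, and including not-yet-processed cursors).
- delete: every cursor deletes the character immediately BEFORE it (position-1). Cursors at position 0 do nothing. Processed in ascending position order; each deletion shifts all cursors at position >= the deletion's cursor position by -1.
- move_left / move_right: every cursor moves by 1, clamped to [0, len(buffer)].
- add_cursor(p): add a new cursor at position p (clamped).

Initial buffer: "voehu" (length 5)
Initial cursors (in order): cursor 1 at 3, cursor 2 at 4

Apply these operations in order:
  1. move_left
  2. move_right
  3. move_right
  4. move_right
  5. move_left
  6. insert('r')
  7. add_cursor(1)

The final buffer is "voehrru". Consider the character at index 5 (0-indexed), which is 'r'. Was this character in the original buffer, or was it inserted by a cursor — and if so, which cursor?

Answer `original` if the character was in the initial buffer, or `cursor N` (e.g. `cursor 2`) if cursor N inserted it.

Answer: cursor 2

Derivation:
After op 1 (move_left): buffer="voehu" (len 5), cursors c1@2 c2@3, authorship .....
After op 2 (move_right): buffer="voehu" (len 5), cursors c1@3 c2@4, authorship .....
After op 3 (move_right): buffer="voehu" (len 5), cursors c1@4 c2@5, authorship .....
After op 4 (move_right): buffer="voehu" (len 5), cursors c1@5 c2@5, authorship .....
After op 5 (move_left): buffer="voehu" (len 5), cursors c1@4 c2@4, authorship .....
After op 6 (insert('r')): buffer="voehrru" (len 7), cursors c1@6 c2@6, authorship ....12.
After op 7 (add_cursor(1)): buffer="voehrru" (len 7), cursors c3@1 c1@6 c2@6, authorship ....12.
Authorship (.=original, N=cursor N): . . . . 1 2 .
Index 5: author = 2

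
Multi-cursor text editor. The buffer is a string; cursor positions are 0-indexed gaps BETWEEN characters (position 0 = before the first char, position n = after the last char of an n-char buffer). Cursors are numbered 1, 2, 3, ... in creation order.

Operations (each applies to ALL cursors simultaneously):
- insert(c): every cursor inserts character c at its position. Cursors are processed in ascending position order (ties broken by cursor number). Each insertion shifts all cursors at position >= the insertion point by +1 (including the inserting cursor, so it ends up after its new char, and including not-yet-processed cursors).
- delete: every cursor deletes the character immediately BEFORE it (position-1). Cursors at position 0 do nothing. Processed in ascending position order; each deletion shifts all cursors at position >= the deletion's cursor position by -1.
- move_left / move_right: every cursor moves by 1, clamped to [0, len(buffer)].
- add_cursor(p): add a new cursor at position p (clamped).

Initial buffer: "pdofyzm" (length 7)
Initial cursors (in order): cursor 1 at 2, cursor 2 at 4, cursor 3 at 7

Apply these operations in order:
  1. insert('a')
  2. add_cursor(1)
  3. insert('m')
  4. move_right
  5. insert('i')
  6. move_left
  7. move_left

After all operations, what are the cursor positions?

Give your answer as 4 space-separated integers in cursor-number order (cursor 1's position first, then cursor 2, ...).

Answer: 6 11 16 2

Derivation:
After op 1 (insert('a')): buffer="pdaofayzma" (len 10), cursors c1@3 c2@6 c3@10, authorship ..1..2...3
After op 2 (add_cursor(1)): buffer="pdaofayzma" (len 10), cursors c4@1 c1@3 c2@6 c3@10, authorship ..1..2...3
After op 3 (insert('m')): buffer="pmdamofamyzmam" (len 14), cursors c4@2 c1@5 c2@9 c3@14, authorship .4.11..22...33
After op 4 (move_right): buffer="pmdamofamyzmam" (len 14), cursors c4@3 c1@6 c2@10 c3@14, authorship .4.11..22...33
After op 5 (insert('i')): buffer="pmdiamoifamyizmami" (len 18), cursors c4@4 c1@8 c2@13 c3@18, authorship .4.411.1.22.2..333
After op 6 (move_left): buffer="pmdiamoifamyizmami" (len 18), cursors c4@3 c1@7 c2@12 c3@17, authorship .4.411.1.22.2..333
After op 7 (move_left): buffer="pmdiamoifamyizmami" (len 18), cursors c4@2 c1@6 c2@11 c3@16, authorship .4.411.1.22.2..333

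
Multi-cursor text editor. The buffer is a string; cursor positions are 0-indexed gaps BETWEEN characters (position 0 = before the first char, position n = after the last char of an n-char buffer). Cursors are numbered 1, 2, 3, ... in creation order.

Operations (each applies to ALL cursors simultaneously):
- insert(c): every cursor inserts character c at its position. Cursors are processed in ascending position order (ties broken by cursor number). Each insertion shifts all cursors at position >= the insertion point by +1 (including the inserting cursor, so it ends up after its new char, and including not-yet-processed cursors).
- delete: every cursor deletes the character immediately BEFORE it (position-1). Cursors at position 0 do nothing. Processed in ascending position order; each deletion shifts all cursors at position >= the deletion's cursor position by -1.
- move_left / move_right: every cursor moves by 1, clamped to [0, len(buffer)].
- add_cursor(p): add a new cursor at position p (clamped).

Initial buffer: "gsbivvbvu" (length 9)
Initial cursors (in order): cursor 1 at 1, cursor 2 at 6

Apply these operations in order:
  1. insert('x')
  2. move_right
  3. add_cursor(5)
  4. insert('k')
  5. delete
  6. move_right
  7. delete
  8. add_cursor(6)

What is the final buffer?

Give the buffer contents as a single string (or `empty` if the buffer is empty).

After op 1 (insert('x')): buffer="gxsbivvxbvu" (len 11), cursors c1@2 c2@8, authorship .1.....2...
After op 2 (move_right): buffer="gxsbivvxbvu" (len 11), cursors c1@3 c2@9, authorship .1.....2...
After op 3 (add_cursor(5)): buffer="gxsbivvxbvu" (len 11), cursors c1@3 c3@5 c2@9, authorship .1.....2...
After op 4 (insert('k')): buffer="gxskbikvvxbkvu" (len 14), cursors c1@4 c3@7 c2@12, authorship .1.1..3..2.2..
After op 5 (delete): buffer="gxsbivvxbvu" (len 11), cursors c1@3 c3@5 c2@9, authorship .1.....2...
After op 6 (move_right): buffer="gxsbivvxbvu" (len 11), cursors c1@4 c3@6 c2@10, authorship .1.....2...
After op 7 (delete): buffer="gxsivxbu" (len 8), cursors c1@3 c3@4 c2@7, authorship .1...2..
After op 8 (add_cursor(6)): buffer="gxsivxbu" (len 8), cursors c1@3 c3@4 c4@6 c2@7, authorship .1...2..

Answer: gxsivxbu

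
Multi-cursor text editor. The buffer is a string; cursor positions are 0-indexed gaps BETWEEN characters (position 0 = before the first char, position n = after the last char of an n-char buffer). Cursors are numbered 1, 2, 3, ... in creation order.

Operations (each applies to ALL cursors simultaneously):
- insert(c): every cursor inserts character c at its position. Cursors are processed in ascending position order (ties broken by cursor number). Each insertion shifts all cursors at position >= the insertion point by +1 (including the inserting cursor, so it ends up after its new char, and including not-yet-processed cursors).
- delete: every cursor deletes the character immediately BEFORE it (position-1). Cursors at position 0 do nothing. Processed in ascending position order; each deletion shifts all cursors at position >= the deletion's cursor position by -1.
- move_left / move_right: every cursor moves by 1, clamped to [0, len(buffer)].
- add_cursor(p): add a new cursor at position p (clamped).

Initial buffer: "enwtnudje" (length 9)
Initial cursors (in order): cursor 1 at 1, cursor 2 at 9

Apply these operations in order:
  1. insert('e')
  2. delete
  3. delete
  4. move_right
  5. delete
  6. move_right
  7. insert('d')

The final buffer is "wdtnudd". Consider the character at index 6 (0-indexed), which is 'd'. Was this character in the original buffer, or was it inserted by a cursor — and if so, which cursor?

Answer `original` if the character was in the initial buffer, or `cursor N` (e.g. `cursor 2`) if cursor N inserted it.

Answer: cursor 2

Derivation:
After op 1 (insert('e')): buffer="eenwtnudjee" (len 11), cursors c1@2 c2@11, authorship .1........2
After op 2 (delete): buffer="enwtnudje" (len 9), cursors c1@1 c2@9, authorship .........
After op 3 (delete): buffer="nwtnudj" (len 7), cursors c1@0 c2@7, authorship .......
After op 4 (move_right): buffer="nwtnudj" (len 7), cursors c1@1 c2@7, authorship .......
After op 5 (delete): buffer="wtnud" (len 5), cursors c1@0 c2@5, authorship .....
After op 6 (move_right): buffer="wtnud" (len 5), cursors c1@1 c2@5, authorship .....
After op 7 (insert('d')): buffer="wdtnudd" (len 7), cursors c1@2 c2@7, authorship .1....2
Authorship (.=original, N=cursor N): . 1 . . . . 2
Index 6: author = 2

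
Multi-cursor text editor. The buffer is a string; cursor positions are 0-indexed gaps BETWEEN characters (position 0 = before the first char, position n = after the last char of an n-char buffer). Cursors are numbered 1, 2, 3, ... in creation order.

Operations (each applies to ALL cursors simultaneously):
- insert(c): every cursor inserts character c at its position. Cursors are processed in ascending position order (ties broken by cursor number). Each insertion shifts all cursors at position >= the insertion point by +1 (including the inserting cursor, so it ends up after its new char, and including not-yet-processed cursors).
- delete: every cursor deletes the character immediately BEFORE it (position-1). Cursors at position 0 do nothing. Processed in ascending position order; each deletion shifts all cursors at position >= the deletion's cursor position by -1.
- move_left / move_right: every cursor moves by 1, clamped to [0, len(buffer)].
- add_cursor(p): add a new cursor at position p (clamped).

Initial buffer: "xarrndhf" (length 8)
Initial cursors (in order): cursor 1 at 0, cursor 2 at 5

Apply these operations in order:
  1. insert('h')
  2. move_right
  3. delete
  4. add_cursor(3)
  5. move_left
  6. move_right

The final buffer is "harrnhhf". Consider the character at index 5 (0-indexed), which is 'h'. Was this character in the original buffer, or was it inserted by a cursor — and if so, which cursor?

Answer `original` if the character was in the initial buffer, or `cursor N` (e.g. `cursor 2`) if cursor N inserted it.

Answer: cursor 2

Derivation:
After op 1 (insert('h')): buffer="hxarrnhdhf" (len 10), cursors c1@1 c2@7, authorship 1.....2...
After op 2 (move_right): buffer="hxarrnhdhf" (len 10), cursors c1@2 c2@8, authorship 1.....2...
After op 3 (delete): buffer="harrnhhf" (len 8), cursors c1@1 c2@6, authorship 1....2..
After op 4 (add_cursor(3)): buffer="harrnhhf" (len 8), cursors c1@1 c3@3 c2@6, authorship 1....2..
After op 5 (move_left): buffer="harrnhhf" (len 8), cursors c1@0 c3@2 c2@5, authorship 1....2..
After op 6 (move_right): buffer="harrnhhf" (len 8), cursors c1@1 c3@3 c2@6, authorship 1....2..
Authorship (.=original, N=cursor N): 1 . . . . 2 . .
Index 5: author = 2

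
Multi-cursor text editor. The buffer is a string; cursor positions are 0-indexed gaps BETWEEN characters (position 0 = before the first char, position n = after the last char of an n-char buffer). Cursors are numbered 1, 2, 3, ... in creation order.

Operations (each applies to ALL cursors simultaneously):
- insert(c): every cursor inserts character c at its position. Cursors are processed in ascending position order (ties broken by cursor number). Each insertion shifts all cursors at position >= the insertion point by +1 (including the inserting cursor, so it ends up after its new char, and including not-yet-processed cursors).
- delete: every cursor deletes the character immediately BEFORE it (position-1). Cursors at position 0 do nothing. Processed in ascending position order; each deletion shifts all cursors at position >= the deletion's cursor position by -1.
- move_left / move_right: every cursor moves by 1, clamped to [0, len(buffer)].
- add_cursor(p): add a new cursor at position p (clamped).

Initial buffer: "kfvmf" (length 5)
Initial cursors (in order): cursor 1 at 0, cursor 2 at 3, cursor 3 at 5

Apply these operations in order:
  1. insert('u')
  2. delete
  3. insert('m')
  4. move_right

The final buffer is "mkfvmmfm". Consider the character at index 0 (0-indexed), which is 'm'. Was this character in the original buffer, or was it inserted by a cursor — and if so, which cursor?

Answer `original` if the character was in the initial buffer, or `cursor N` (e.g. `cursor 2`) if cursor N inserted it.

After op 1 (insert('u')): buffer="ukfvumfu" (len 8), cursors c1@1 c2@5 c3@8, authorship 1...2..3
After op 2 (delete): buffer="kfvmf" (len 5), cursors c1@0 c2@3 c3@5, authorship .....
After op 3 (insert('m')): buffer="mkfvmmfm" (len 8), cursors c1@1 c2@5 c3@8, authorship 1...2..3
After op 4 (move_right): buffer="mkfvmmfm" (len 8), cursors c1@2 c2@6 c3@8, authorship 1...2..3
Authorship (.=original, N=cursor N): 1 . . . 2 . . 3
Index 0: author = 1

Answer: cursor 1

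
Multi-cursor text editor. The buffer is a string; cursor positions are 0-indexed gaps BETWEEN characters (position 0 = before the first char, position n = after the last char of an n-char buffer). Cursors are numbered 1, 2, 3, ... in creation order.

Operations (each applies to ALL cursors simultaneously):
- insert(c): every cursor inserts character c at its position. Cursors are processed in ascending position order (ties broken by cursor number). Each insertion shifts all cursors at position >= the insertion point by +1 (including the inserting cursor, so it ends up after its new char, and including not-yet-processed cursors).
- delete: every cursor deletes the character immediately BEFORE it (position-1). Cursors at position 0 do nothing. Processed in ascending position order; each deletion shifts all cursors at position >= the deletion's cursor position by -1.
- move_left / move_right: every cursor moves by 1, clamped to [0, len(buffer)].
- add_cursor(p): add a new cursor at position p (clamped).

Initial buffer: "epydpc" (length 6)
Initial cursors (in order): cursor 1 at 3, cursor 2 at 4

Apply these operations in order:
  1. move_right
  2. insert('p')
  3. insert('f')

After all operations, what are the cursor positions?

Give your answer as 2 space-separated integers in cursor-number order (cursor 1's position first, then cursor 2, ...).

Answer: 6 9

Derivation:
After op 1 (move_right): buffer="epydpc" (len 6), cursors c1@4 c2@5, authorship ......
After op 2 (insert('p')): buffer="epydpppc" (len 8), cursors c1@5 c2@7, authorship ....1.2.
After op 3 (insert('f')): buffer="epydpfppfc" (len 10), cursors c1@6 c2@9, authorship ....11.22.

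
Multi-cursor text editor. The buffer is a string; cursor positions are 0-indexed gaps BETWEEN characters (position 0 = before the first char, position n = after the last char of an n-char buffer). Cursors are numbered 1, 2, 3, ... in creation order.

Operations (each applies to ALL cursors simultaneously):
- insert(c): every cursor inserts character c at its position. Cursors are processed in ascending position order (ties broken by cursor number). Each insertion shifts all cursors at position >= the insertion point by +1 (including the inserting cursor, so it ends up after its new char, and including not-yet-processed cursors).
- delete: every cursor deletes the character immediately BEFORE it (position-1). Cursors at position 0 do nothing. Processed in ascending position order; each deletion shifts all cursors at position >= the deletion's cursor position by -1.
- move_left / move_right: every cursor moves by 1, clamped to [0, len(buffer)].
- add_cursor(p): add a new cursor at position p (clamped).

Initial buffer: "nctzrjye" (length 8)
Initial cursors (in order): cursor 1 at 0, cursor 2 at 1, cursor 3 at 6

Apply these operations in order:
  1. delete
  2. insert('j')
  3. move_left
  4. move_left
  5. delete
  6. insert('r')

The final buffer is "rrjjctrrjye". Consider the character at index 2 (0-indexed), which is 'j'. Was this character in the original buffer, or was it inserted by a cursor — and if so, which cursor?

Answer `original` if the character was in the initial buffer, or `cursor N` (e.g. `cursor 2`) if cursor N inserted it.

Answer: cursor 1

Derivation:
After op 1 (delete): buffer="ctzrye" (len 6), cursors c1@0 c2@0 c3@4, authorship ......
After op 2 (insert('j')): buffer="jjctzrjye" (len 9), cursors c1@2 c2@2 c3@7, authorship 12....3..
After op 3 (move_left): buffer="jjctzrjye" (len 9), cursors c1@1 c2@1 c3@6, authorship 12....3..
After op 4 (move_left): buffer="jjctzrjye" (len 9), cursors c1@0 c2@0 c3@5, authorship 12....3..
After op 5 (delete): buffer="jjctrjye" (len 8), cursors c1@0 c2@0 c3@4, authorship 12...3..
After op 6 (insert('r')): buffer="rrjjctrrjye" (len 11), cursors c1@2 c2@2 c3@7, authorship 1212..3.3..
Authorship (.=original, N=cursor N): 1 2 1 2 . . 3 . 3 . .
Index 2: author = 1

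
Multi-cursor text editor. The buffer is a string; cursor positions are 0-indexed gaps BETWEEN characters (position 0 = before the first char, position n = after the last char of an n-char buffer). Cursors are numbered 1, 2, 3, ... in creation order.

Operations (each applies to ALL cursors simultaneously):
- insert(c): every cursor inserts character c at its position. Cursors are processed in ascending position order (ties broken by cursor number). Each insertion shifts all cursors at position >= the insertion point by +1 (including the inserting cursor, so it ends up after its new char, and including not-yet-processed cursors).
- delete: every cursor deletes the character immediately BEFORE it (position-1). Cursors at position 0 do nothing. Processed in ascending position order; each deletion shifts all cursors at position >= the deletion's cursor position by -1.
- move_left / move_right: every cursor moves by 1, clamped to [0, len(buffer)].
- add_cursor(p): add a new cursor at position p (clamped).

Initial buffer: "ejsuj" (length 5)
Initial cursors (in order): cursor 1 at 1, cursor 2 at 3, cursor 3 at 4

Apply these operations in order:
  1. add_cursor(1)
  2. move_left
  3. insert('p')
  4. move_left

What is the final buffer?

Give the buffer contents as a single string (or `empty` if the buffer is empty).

After op 1 (add_cursor(1)): buffer="ejsuj" (len 5), cursors c1@1 c4@1 c2@3 c3@4, authorship .....
After op 2 (move_left): buffer="ejsuj" (len 5), cursors c1@0 c4@0 c2@2 c3@3, authorship .....
After op 3 (insert('p')): buffer="ppejpspuj" (len 9), cursors c1@2 c4@2 c2@5 c3@7, authorship 14..2.3..
After op 4 (move_left): buffer="ppejpspuj" (len 9), cursors c1@1 c4@1 c2@4 c3@6, authorship 14..2.3..

Answer: ppejpspuj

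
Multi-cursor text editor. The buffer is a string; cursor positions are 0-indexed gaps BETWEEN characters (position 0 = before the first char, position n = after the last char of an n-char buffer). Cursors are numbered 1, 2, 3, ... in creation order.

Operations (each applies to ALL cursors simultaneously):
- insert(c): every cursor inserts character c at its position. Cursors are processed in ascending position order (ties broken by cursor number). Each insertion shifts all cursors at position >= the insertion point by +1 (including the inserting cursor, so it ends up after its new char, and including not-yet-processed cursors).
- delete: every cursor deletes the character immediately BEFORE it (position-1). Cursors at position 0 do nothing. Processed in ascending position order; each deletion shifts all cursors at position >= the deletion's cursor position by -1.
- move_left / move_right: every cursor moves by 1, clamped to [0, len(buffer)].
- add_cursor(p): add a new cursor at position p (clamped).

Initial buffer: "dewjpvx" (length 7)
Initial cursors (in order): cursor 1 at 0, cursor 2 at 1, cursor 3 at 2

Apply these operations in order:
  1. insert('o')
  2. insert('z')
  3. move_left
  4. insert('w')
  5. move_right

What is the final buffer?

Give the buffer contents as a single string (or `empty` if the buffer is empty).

Answer: owzdowzeowzwjpvx

Derivation:
After op 1 (insert('o')): buffer="odoeowjpvx" (len 10), cursors c1@1 c2@3 c3@5, authorship 1.2.3.....
After op 2 (insert('z')): buffer="ozdozeozwjpvx" (len 13), cursors c1@2 c2@5 c3@8, authorship 11.22.33.....
After op 3 (move_left): buffer="ozdozeozwjpvx" (len 13), cursors c1@1 c2@4 c3@7, authorship 11.22.33.....
After op 4 (insert('w')): buffer="owzdowzeowzwjpvx" (len 16), cursors c1@2 c2@6 c3@10, authorship 111.222.333.....
After op 5 (move_right): buffer="owzdowzeowzwjpvx" (len 16), cursors c1@3 c2@7 c3@11, authorship 111.222.333.....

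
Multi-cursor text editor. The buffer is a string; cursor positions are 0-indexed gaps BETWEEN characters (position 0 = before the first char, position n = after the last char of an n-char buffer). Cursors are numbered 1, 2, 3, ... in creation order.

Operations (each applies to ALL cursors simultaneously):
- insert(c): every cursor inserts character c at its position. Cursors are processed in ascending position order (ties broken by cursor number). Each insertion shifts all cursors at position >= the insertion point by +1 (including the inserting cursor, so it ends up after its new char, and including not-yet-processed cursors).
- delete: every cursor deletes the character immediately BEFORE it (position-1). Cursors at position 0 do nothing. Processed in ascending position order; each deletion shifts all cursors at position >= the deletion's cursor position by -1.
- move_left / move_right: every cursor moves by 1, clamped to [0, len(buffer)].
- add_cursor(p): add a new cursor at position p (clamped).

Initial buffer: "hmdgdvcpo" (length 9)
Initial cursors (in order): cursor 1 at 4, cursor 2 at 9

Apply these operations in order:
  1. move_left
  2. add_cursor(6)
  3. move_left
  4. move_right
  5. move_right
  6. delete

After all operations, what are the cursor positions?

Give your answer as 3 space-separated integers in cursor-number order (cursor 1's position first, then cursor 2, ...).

Answer: 3 6 5

Derivation:
After op 1 (move_left): buffer="hmdgdvcpo" (len 9), cursors c1@3 c2@8, authorship .........
After op 2 (add_cursor(6)): buffer="hmdgdvcpo" (len 9), cursors c1@3 c3@6 c2@8, authorship .........
After op 3 (move_left): buffer="hmdgdvcpo" (len 9), cursors c1@2 c3@5 c2@7, authorship .........
After op 4 (move_right): buffer="hmdgdvcpo" (len 9), cursors c1@3 c3@6 c2@8, authorship .........
After op 5 (move_right): buffer="hmdgdvcpo" (len 9), cursors c1@4 c3@7 c2@9, authorship .........
After op 6 (delete): buffer="hmddvp" (len 6), cursors c1@3 c3@5 c2@6, authorship ......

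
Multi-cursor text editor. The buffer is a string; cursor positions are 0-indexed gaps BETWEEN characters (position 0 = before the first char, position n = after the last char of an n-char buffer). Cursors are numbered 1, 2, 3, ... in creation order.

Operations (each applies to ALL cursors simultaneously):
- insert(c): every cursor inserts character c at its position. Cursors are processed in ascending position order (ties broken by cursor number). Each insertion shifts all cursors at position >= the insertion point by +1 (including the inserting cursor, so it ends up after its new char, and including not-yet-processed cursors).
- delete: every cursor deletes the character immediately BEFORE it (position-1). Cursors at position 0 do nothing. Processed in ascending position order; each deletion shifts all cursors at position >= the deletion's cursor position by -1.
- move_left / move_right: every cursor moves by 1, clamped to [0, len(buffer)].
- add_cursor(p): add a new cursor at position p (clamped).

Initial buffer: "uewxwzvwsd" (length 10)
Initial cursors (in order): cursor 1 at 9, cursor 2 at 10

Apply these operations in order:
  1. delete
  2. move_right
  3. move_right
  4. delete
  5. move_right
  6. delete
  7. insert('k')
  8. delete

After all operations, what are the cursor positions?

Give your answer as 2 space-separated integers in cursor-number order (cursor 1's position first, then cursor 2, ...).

Answer: 4 4

Derivation:
After op 1 (delete): buffer="uewxwzvw" (len 8), cursors c1@8 c2@8, authorship ........
After op 2 (move_right): buffer="uewxwzvw" (len 8), cursors c1@8 c2@8, authorship ........
After op 3 (move_right): buffer="uewxwzvw" (len 8), cursors c1@8 c2@8, authorship ........
After op 4 (delete): buffer="uewxwz" (len 6), cursors c1@6 c2@6, authorship ......
After op 5 (move_right): buffer="uewxwz" (len 6), cursors c1@6 c2@6, authorship ......
After op 6 (delete): buffer="uewx" (len 4), cursors c1@4 c2@4, authorship ....
After op 7 (insert('k')): buffer="uewxkk" (len 6), cursors c1@6 c2@6, authorship ....12
After op 8 (delete): buffer="uewx" (len 4), cursors c1@4 c2@4, authorship ....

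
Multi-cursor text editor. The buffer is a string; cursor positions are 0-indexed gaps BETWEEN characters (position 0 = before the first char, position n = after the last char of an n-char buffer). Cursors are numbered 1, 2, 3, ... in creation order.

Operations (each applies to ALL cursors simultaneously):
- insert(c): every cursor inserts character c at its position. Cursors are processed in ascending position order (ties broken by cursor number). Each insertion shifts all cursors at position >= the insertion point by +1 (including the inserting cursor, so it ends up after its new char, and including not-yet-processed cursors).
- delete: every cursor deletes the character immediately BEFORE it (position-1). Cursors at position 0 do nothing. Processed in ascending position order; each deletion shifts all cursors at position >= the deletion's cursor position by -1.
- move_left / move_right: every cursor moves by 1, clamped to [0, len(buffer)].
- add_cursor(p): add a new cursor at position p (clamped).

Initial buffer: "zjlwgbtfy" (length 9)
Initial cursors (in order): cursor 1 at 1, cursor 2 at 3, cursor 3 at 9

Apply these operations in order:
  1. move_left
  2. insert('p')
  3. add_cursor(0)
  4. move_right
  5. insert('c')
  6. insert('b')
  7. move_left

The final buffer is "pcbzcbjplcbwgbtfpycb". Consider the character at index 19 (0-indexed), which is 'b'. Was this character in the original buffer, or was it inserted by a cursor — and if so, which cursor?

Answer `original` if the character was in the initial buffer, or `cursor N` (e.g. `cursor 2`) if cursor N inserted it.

Answer: cursor 3

Derivation:
After op 1 (move_left): buffer="zjlwgbtfy" (len 9), cursors c1@0 c2@2 c3@8, authorship .........
After op 2 (insert('p')): buffer="pzjplwgbtfpy" (len 12), cursors c1@1 c2@4 c3@11, authorship 1..2......3.
After op 3 (add_cursor(0)): buffer="pzjplwgbtfpy" (len 12), cursors c4@0 c1@1 c2@4 c3@11, authorship 1..2......3.
After op 4 (move_right): buffer="pzjplwgbtfpy" (len 12), cursors c4@1 c1@2 c2@5 c3@12, authorship 1..2......3.
After op 5 (insert('c')): buffer="pczcjplcwgbtfpyc" (len 16), cursors c4@2 c1@4 c2@8 c3@16, authorship 14.1.2.2.....3.3
After op 6 (insert('b')): buffer="pcbzcbjplcbwgbtfpycb" (len 20), cursors c4@3 c1@6 c2@11 c3@20, authorship 144.11.2.22.....3.33
After op 7 (move_left): buffer="pcbzcbjplcbwgbtfpycb" (len 20), cursors c4@2 c1@5 c2@10 c3@19, authorship 144.11.2.22.....3.33
Authorship (.=original, N=cursor N): 1 4 4 . 1 1 . 2 . 2 2 . . . . . 3 . 3 3
Index 19: author = 3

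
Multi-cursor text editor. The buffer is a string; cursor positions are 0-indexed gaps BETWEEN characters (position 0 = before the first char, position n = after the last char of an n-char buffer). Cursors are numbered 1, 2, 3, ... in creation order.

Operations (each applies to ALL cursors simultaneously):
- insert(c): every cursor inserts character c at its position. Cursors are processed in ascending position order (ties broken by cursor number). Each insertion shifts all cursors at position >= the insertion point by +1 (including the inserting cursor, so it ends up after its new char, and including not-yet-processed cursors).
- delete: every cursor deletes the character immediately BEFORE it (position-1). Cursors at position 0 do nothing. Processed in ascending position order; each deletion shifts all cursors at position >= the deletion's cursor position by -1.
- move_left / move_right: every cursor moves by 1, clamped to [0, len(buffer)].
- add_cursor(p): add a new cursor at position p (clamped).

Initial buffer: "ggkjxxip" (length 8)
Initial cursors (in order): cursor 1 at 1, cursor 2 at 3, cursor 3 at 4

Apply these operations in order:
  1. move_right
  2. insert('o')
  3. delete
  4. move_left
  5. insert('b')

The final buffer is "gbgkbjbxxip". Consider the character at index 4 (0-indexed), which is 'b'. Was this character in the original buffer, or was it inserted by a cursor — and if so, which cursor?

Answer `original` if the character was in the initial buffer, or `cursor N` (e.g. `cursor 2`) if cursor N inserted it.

After op 1 (move_right): buffer="ggkjxxip" (len 8), cursors c1@2 c2@4 c3@5, authorship ........
After op 2 (insert('o')): buffer="ggokjoxoxip" (len 11), cursors c1@3 c2@6 c3@8, authorship ..1..2.3...
After op 3 (delete): buffer="ggkjxxip" (len 8), cursors c1@2 c2@4 c3@5, authorship ........
After op 4 (move_left): buffer="ggkjxxip" (len 8), cursors c1@1 c2@3 c3@4, authorship ........
After op 5 (insert('b')): buffer="gbgkbjbxxip" (len 11), cursors c1@2 c2@5 c3@7, authorship .1..2.3....
Authorship (.=original, N=cursor N): . 1 . . 2 . 3 . . . .
Index 4: author = 2

Answer: cursor 2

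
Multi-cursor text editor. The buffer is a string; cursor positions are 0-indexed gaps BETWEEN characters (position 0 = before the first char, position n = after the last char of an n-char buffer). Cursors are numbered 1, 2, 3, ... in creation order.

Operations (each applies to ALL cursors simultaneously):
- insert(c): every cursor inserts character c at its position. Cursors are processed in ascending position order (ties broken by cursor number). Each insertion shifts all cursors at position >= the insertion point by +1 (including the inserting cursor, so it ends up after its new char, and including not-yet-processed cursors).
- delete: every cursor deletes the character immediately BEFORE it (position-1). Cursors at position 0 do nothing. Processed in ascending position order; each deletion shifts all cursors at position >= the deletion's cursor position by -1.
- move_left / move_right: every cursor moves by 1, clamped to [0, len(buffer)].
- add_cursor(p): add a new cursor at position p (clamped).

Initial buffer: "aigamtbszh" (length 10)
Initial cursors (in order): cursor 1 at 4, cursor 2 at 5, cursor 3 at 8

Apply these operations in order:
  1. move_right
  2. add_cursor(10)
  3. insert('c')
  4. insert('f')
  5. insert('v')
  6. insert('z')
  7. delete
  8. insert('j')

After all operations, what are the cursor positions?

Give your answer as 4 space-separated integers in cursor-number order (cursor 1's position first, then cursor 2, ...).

After op 1 (move_right): buffer="aigamtbszh" (len 10), cursors c1@5 c2@6 c3@9, authorship ..........
After op 2 (add_cursor(10)): buffer="aigamtbszh" (len 10), cursors c1@5 c2@6 c3@9 c4@10, authorship ..........
After op 3 (insert('c')): buffer="aigamctcbszchc" (len 14), cursors c1@6 c2@8 c3@12 c4@14, authorship .....1.2...3.4
After op 4 (insert('f')): buffer="aigamcftcfbszcfhcf" (len 18), cursors c1@7 c2@10 c3@15 c4@18, authorship .....11.22...33.44
After op 5 (insert('v')): buffer="aigamcfvtcfvbszcfvhcfv" (len 22), cursors c1@8 c2@12 c3@18 c4@22, authorship .....111.222...333.444
After op 6 (insert('z')): buffer="aigamcfvztcfvzbszcfvzhcfvz" (len 26), cursors c1@9 c2@14 c3@21 c4@26, authorship .....1111.2222...3333.4444
After op 7 (delete): buffer="aigamcfvtcfvbszcfvhcfv" (len 22), cursors c1@8 c2@12 c3@18 c4@22, authorship .....111.222...333.444
After op 8 (insert('j')): buffer="aigamcfvjtcfvjbszcfvjhcfvj" (len 26), cursors c1@9 c2@14 c3@21 c4@26, authorship .....1111.2222...3333.4444

Answer: 9 14 21 26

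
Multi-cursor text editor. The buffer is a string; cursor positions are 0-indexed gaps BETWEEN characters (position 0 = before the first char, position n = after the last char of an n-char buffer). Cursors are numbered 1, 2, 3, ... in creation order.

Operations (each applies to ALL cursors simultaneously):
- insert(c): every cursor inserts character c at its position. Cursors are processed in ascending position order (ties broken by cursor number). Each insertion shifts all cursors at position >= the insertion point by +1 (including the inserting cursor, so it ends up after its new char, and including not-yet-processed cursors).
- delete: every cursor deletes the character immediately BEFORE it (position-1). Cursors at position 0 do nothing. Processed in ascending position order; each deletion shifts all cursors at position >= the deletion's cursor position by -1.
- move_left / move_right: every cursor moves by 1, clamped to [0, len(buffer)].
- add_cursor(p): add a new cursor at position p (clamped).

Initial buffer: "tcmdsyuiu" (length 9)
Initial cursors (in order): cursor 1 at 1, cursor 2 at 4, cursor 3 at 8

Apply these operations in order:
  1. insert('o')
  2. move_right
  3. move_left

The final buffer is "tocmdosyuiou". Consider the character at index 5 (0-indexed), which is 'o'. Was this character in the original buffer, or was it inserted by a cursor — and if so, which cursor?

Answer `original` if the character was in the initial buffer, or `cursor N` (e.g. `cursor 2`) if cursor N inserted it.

After op 1 (insert('o')): buffer="tocmdosyuiou" (len 12), cursors c1@2 c2@6 c3@11, authorship .1...2....3.
After op 2 (move_right): buffer="tocmdosyuiou" (len 12), cursors c1@3 c2@7 c3@12, authorship .1...2....3.
After op 3 (move_left): buffer="tocmdosyuiou" (len 12), cursors c1@2 c2@6 c3@11, authorship .1...2....3.
Authorship (.=original, N=cursor N): . 1 . . . 2 . . . . 3 .
Index 5: author = 2

Answer: cursor 2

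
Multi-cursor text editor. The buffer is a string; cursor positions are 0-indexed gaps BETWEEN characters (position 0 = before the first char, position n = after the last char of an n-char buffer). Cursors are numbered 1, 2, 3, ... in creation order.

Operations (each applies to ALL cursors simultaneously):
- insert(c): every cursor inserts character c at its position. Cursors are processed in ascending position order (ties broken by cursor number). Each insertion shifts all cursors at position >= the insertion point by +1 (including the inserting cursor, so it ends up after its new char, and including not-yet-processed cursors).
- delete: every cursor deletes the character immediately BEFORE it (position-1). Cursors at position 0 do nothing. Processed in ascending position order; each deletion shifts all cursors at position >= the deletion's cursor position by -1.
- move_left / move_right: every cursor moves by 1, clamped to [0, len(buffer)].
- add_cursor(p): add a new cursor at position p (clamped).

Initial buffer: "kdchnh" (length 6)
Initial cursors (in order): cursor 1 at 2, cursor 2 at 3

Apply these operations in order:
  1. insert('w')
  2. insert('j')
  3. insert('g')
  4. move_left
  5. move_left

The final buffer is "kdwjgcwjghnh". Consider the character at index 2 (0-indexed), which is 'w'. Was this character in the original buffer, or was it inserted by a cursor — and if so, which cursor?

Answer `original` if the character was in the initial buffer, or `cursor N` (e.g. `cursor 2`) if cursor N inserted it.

After op 1 (insert('w')): buffer="kdwcwhnh" (len 8), cursors c1@3 c2@5, authorship ..1.2...
After op 2 (insert('j')): buffer="kdwjcwjhnh" (len 10), cursors c1@4 c2@7, authorship ..11.22...
After op 3 (insert('g')): buffer="kdwjgcwjghnh" (len 12), cursors c1@5 c2@9, authorship ..111.222...
After op 4 (move_left): buffer="kdwjgcwjghnh" (len 12), cursors c1@4 c2@8, authorship ..111.222...
After op 5 (move_left): buffer="kdwjgcwjghnh" (len 12), cursors c1@3 c2@7, authorship ..111.222...
Authorship (.=original, N=cursor N): . . 1 1 1 . 2 2 2 . . .
Index 2: author = 1

Answer: cursor 1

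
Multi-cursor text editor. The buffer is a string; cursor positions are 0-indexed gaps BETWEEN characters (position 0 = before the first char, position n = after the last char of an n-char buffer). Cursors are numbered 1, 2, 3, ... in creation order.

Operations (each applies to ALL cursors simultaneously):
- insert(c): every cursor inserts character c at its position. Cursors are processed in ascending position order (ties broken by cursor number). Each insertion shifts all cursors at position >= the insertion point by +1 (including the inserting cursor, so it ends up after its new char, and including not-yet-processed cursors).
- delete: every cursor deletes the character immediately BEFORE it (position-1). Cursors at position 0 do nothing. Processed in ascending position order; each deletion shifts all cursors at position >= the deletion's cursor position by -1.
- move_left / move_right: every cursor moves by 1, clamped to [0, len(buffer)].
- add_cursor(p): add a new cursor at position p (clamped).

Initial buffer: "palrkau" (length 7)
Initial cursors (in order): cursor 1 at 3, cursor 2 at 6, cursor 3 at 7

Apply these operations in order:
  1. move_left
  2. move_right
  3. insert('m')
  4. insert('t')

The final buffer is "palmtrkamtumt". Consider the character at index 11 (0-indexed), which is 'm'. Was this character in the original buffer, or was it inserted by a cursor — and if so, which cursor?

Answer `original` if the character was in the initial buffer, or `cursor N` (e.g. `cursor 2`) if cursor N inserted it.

Answer: cursor 3

Derivation:
After op 1 (move_left): buffer="palrkau" (len 7), cursors c1@2 c2@5 c3@6, authorship .......
After op 2 (move_right): buffer="palrkau" (len 7), cursors c1@3 c2@6 c3@7, authorship .......
After op 3 (insert('m')): buffer="palmrkamum" (len 10), cursors c1@4 c2@8 c3@10, authorship ...1...2.3
After op 4 (insert('t')): buffer="palmtrkamtumt" (len 13), cursors c1@5 c2@10 c3@13, authorship ...11...22.33
Authorship (.=original, N=cursor N): . . . 1 1 . . . 2 2 . 3 3
Index 11: author = 3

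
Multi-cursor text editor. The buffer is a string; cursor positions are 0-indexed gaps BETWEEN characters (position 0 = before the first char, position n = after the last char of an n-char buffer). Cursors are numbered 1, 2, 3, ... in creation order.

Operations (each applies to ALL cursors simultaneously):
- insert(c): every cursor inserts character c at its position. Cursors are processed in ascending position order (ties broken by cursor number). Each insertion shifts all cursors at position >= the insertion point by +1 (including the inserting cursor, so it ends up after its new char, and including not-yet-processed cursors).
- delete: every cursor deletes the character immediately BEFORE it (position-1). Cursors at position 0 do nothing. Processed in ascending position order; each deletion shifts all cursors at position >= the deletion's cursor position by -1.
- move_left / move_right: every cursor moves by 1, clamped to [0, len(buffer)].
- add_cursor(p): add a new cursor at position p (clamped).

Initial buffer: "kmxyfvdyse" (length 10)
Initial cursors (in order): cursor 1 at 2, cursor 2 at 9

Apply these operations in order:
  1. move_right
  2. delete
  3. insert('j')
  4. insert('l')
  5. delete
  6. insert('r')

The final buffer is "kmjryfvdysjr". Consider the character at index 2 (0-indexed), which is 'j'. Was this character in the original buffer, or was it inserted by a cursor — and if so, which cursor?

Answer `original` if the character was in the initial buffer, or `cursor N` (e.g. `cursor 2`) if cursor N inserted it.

After op 1 (move_right): buffer="kmxyfvdyse" (len 10), cursors c1@3 c2@10, authorship ..........
After op 2 (delete): buffer="kmyfvdys" (len 8), cursors c1@2 c2@8, authorship ........
After op 3 (insert('j')): buffer="kmjyfvdysj" (len 10), cursors c1@3 c2@10, authorship ..1......2
After op 4 (insert('l')): buffer="kmjlyfvdysjl" (len 12), cursors c1@4 c2@12, authorship ..11......22
After op 5 (delete): buffer="kmjyfvdysj" (len 10), cursors c1@3 c2@10, authorship ..1......2
After op 6 (insert('r')): buffer="kmjryfvdysjr" (len 12), cursors c1@4 c2@12, authorship ..11......22
Authorship (.=original, N=cursor N): . . 1 1 . . . . . . 2 2
Index 2: author = 1

Answer: cursor 1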